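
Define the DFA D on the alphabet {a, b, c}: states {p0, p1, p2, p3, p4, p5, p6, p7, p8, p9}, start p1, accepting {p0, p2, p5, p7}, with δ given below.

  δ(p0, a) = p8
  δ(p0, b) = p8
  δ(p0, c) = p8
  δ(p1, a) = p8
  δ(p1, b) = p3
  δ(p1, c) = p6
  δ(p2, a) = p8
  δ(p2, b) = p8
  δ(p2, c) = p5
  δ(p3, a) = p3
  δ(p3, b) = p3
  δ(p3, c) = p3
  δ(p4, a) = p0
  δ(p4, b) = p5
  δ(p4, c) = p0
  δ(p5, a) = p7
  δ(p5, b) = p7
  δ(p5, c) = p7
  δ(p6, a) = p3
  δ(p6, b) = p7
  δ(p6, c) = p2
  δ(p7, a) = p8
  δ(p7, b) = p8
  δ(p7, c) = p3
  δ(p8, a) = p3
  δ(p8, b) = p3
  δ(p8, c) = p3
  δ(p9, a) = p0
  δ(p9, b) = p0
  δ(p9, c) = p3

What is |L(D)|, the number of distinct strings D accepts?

6

The useful subgraph on states {p1, p2, p5, p6, p7} is acyclic, so L(D) is finite; the longest accepting path visits 5 useful states, giving maximum string length 4.
Counting accepting paths from p1 by length: 2 of length 2, 1 of length 3, 3 of length 4. Total 6.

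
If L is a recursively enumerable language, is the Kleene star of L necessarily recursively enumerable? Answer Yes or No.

Dovetail over all factorisations of the input into blocks and all step bounds, running the recogniser for L on every block of a factorisation; accept if some factorisation has all of its blocks accepted.
So the recursively enumerable languages are closed under Kleene star.

Yes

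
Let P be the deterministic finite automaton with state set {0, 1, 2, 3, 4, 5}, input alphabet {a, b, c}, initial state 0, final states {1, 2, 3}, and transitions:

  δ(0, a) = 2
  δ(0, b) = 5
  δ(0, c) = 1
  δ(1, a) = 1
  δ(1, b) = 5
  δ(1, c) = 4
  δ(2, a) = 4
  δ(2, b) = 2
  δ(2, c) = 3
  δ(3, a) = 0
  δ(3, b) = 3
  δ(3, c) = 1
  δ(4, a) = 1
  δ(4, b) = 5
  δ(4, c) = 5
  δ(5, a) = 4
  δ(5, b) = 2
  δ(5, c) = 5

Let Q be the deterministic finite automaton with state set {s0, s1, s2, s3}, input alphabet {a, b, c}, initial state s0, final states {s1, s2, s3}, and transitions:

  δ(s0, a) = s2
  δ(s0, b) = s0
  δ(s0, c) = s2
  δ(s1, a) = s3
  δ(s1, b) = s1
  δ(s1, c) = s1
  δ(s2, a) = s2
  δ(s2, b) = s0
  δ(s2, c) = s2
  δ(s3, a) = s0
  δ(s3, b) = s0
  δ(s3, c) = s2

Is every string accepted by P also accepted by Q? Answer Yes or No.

No

The string ab is in L(P) but not in L(Q).
So L(P) ⊄ L(Q).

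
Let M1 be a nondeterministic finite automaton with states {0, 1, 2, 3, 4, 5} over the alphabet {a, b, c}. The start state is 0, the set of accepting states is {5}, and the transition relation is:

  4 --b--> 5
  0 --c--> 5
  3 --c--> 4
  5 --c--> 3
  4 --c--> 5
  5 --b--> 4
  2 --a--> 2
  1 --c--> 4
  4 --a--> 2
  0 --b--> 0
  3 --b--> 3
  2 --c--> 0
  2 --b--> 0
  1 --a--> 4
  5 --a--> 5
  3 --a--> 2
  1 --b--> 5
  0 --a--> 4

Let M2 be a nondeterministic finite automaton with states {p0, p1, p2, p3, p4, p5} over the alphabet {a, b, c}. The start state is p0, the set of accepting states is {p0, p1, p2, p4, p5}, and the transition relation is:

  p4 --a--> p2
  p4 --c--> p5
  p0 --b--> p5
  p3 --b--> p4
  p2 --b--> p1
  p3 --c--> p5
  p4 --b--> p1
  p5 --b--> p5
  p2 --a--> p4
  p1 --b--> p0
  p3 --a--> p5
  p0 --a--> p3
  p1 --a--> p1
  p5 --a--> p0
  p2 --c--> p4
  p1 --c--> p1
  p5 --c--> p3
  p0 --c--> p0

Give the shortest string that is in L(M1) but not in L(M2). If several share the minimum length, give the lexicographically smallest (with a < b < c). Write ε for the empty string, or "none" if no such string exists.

The string bc is accepted by M1 but not by M2.
No shorter string lies in the difference, and bc is the lexicographically first length-2 string in L(M1) \ L(M2).

bc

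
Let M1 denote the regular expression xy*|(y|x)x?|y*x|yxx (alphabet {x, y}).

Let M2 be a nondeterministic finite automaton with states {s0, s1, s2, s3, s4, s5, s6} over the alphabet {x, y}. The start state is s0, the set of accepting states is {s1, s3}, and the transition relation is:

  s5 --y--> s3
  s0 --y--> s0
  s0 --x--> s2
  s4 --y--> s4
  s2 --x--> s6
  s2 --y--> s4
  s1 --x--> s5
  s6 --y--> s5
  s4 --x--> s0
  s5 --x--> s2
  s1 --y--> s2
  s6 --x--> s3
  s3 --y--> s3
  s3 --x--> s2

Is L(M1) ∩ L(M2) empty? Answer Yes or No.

Converting the expression M1 to a DFA (subset construction, then merging equivalent states) gives the minimal DFA with states {r0, r1, r2, r3, r4, r5, r6, r7}, start state r0, accepting states {r1, r2, r3, r4, r5} and transitions r0: x→r1, y→r2; r1: x→r3, y→r4; r2: x→r5, y→r6; r3: x→r7, y→r7; r4: x→r7, y→r4; r5: x→r3, y→r7; r6: x→r3, y→r6; r7: x→r7, y→r7.
Exploring the product automaton M1 × M2 from the start pair (r0, s0), following both machines on each input symbol, reaches 14 state pairs: (r0, s0), (r1, s2), (r2, s0), (r3, s6), (r4, s4), (r5, s2), (r6, s0), (r7, s3), (r7, s5), (r7, s0), (r7, s4), (r3, s2), (r7, s2), (r7, s6).
M1 accepts in {r1, r2, r3, r4, r5} and M2 accepts in {s1, s3}; no reachable pair has both components accepting, so no string drives both machines to acceptance simultaneously and L(M1) ∩ L(M2) = ∅.
So no string is accepted by both, and the intersection is empty.

Yes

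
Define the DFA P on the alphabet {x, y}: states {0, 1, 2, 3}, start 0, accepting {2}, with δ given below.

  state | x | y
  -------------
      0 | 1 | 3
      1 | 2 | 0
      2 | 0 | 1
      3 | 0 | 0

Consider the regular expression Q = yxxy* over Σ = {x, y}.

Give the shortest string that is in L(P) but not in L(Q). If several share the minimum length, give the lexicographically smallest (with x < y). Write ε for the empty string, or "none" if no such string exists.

The string xx is accepted by P but not by Q.
No shorter string lies in the difference, and xx is the lexicographically first length-2 string in L(P) \ L(Q).

xx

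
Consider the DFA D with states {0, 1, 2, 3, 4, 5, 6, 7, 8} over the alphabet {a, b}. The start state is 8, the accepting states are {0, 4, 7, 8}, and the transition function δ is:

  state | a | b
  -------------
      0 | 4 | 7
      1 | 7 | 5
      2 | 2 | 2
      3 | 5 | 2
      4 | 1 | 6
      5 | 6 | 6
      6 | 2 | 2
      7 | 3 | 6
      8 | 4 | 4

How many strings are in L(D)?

5

The useful subgraph on states {1, 4, 7, 8} is acyclic, so L(D) is finite; the longest accepting path visits 4 useful states, giving maximum string length 3.
Counting accepting paths from 8 by length: 1 of length 0, 2 of length 1, 2 of length 3. Total 5.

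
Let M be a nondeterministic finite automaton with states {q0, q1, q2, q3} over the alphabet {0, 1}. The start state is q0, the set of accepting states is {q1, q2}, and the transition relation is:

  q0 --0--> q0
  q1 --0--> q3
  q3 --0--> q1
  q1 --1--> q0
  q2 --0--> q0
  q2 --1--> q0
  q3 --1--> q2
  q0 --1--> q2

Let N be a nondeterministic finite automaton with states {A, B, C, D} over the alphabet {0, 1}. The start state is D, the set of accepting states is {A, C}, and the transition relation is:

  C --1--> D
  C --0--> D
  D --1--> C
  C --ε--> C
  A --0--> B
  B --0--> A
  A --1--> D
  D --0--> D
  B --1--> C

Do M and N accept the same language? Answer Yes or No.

Exploring the product automaton M × N from the start pair (q0, D), following both machines on each input symbol, reaches 2 state pairs: (q0, D), (q2, C).
M accepts in {q1, q2} and N accepts in {A, C}. In every reachable pair the two components are either both accepting — (q2, C) — or both non-accepting, so no string is accepted by exactly one of the machines: L(M) \ L(N) and L(N) \ L(M) are both empty.
Hence every string is accepted by M iff it is accepted by N, and the two languages coincide.

Yes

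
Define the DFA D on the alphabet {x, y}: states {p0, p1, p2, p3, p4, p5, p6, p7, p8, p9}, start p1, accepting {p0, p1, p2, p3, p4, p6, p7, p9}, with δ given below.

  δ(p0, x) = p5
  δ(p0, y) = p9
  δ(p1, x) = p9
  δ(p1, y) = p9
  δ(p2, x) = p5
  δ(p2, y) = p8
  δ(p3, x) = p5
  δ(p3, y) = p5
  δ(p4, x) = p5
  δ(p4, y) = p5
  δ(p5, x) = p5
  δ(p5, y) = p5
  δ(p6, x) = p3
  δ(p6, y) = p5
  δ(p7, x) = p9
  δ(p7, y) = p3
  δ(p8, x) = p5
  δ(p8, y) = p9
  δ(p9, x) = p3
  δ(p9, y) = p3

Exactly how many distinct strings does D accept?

7

The useful subgraph on states {p1, p3, p9} is acyclic, so L(D) is finite; the longest accepting path visits 3 useful states, giving maximum string length 2.
Counting accepting paths from p1 by length: 1 of length 0, 2 of length 1, 4 of length 2. Total 7.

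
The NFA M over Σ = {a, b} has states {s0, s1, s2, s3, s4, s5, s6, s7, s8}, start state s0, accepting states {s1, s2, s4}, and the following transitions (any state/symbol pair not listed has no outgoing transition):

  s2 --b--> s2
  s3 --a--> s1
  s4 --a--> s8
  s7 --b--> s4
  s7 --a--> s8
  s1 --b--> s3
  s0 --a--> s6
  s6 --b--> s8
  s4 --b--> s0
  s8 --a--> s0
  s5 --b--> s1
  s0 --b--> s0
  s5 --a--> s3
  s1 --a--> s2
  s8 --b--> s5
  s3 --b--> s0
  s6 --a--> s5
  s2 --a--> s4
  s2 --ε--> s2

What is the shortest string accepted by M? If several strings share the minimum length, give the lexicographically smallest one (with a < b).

aab

A breadth-first search from s0 reaches an accepting state first via the path s0 → s6 → s5 → s1 on input aab.
No string of length < 3 is accepted (BFS exhausts all shorter strings without reaching an accepting state), and aab is the lexicographically least accepting string of length 3.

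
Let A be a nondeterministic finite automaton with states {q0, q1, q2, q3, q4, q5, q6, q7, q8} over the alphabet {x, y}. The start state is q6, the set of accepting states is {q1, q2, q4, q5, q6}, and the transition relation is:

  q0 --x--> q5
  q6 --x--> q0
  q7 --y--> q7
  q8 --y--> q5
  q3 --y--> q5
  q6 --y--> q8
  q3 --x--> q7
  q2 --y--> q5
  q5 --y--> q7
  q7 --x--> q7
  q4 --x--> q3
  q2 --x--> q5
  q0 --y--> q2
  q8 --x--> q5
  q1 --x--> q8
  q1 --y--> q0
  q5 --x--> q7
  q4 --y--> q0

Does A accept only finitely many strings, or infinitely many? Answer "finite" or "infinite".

The useful states (reachable from q6 and able to reach an accepting state) are {q0, q2, q5, q6, q8}.
Restricted to these states the transition graph has no cycle, so every accepting path has bounded length and L is finite.

finite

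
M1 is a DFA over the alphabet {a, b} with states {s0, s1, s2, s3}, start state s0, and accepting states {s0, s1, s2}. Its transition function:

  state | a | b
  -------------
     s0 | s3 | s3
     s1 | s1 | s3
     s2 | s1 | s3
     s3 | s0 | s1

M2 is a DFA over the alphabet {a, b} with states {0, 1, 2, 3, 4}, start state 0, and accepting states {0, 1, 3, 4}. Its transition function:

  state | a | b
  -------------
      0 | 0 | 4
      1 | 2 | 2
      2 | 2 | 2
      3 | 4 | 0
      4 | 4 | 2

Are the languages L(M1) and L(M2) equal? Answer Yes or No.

The string bb is accepted by M1 but rejected by M2.
So L(M1) ≠ L(M2).

No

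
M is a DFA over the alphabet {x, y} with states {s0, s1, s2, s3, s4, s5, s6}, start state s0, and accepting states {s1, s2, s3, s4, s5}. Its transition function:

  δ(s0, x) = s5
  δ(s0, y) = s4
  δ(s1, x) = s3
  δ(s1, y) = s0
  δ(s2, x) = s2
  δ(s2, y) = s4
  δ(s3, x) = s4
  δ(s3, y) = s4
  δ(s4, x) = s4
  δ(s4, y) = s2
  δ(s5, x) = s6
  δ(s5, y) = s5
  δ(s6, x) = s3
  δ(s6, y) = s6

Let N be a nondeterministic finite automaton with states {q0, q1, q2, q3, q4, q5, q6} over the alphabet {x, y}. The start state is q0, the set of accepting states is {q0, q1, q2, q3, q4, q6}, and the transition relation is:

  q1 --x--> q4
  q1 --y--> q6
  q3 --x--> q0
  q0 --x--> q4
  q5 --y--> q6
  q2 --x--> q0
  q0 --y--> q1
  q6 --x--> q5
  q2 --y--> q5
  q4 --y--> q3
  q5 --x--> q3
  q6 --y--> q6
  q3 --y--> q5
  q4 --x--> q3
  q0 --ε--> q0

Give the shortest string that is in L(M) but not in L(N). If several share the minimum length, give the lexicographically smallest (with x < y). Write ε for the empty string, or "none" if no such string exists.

xyy

The string xyy is accepted by M but not by N.
No shorter string lies in the difference, and xyy is the lexicographically first length-3 string in L(M) \ L(N).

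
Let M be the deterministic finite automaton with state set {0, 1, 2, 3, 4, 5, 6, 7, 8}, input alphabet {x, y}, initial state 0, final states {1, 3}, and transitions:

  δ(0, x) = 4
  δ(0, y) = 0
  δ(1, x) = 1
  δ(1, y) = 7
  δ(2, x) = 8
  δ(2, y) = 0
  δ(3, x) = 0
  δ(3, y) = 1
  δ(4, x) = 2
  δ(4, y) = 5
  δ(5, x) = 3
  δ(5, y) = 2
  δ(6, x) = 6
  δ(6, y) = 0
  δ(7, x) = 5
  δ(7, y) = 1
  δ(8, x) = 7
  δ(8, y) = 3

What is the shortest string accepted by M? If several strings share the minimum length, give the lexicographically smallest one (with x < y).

A breadth-first search from 0 reaches an accepting state first via the path 0 → 4 → 5 → 3 on input xyx.
No string of length < 3 is accepted (BFS exhausts all shorter strings without reaching an accepting state), and xyx is the lexicographically least accepting string of length 3.

xyx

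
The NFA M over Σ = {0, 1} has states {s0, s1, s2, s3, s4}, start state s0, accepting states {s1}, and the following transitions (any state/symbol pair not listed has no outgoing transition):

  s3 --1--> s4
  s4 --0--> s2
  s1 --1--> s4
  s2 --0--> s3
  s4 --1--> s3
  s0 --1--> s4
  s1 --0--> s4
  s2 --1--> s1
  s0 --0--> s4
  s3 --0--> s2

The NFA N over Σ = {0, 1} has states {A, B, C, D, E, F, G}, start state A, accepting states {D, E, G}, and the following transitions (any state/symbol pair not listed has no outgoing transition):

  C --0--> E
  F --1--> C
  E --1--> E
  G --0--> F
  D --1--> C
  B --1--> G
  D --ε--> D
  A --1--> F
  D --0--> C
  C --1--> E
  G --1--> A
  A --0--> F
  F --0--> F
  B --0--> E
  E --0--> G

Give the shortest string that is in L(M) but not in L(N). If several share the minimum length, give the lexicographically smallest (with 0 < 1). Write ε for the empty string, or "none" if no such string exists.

The string 001 is accepted by M but not by N.
No shorter string lies in the difference, and 001 is the lexicographically first length-3 string in L(M) \ L(N).

001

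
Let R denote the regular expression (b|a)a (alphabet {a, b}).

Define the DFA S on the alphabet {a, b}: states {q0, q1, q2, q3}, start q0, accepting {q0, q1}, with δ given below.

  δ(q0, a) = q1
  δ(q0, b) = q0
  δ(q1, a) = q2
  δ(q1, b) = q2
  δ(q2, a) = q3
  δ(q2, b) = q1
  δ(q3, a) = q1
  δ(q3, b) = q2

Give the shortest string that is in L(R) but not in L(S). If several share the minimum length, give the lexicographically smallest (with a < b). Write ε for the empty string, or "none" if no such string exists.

The string aa is accepted by R but not by S.
No shorter string lies in the difference, and aa is the lexicographically first length-2 string in L(R) \ L(S).

aa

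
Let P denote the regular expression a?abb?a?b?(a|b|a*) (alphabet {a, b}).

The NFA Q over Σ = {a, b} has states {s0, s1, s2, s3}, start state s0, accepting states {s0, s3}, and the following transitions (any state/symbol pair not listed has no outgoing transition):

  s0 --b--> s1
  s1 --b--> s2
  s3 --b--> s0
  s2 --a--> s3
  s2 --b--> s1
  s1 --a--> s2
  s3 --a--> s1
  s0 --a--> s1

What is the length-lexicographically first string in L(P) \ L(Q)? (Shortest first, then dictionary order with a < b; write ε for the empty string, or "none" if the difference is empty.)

ab

The string ab is accepted by P but not by Q.
No shorter string lies in the difference, and ab is the lexicographically first length-2 string in L(P) \ L(Q).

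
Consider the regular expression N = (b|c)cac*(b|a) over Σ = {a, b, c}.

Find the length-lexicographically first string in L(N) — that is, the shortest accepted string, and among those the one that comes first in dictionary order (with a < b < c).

bcaa

By inspection of the expression, no string of length less than 4 matches, and bcaa is the lexicographically first match of length 4.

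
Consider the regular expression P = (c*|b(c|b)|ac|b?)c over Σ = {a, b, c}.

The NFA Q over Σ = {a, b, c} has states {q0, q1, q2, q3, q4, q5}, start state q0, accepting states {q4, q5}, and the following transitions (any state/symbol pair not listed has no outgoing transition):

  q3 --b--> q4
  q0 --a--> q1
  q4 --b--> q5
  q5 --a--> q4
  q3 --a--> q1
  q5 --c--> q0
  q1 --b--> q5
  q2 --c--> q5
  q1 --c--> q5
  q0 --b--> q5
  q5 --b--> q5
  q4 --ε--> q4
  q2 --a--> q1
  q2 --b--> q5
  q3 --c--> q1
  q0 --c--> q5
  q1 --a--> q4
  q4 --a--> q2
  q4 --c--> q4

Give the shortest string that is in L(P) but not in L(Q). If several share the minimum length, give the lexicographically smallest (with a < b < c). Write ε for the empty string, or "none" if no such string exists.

The string bc is accepted by P but not by Q.
No shorter string lies in the difference, and bc is the lexicographically first length-2 string in L(P) \ L(Q).

bc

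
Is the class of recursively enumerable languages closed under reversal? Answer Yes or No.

Reverse the input and run the recogniser for L on it; this accepts exactly Lᴿ.
So the recursively enumerable languages are closed under reversal.

Yes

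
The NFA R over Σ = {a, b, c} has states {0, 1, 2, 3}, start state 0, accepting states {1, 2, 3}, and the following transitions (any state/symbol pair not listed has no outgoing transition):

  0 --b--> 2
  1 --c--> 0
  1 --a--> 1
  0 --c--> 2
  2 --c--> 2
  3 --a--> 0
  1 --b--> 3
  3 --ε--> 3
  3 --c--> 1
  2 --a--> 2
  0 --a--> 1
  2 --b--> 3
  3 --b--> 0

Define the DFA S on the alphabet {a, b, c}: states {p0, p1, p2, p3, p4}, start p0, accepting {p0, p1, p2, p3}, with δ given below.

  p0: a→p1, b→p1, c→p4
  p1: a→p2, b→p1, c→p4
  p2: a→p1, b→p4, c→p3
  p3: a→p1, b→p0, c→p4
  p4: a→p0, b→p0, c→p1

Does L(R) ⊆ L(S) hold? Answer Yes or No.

The string c is in L(R) but not in L(S).
So L(R) ⊄ L(S).

No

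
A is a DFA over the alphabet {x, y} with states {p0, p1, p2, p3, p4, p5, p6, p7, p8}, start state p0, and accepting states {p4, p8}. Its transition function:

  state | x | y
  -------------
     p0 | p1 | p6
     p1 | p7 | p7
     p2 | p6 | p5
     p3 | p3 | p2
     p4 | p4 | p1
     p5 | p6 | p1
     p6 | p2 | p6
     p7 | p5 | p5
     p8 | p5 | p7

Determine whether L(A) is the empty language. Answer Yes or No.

Yes

The states reachable from the start state are {p0, p1, p2, p5, p6, p7}.
None of the accepting states {p4, p8} is reachable, so no string is accepted and L(A) = ∅.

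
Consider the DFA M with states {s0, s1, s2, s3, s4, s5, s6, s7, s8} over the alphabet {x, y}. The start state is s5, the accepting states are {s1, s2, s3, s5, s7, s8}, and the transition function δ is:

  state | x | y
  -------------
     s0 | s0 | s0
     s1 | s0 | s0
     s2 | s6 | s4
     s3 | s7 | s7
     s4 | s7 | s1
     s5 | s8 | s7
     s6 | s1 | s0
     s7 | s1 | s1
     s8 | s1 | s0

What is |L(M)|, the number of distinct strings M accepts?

The useful subgraph on states {s1, s5, s7, s8} is acyclic, so L(M) is finite; the longest accepting path visits 3 useful states, giving maximum string length 2.
Counting accepting paths from s5 by length: 1 of length 0, 2 of length 1, 3 of length 2. Total 6.

6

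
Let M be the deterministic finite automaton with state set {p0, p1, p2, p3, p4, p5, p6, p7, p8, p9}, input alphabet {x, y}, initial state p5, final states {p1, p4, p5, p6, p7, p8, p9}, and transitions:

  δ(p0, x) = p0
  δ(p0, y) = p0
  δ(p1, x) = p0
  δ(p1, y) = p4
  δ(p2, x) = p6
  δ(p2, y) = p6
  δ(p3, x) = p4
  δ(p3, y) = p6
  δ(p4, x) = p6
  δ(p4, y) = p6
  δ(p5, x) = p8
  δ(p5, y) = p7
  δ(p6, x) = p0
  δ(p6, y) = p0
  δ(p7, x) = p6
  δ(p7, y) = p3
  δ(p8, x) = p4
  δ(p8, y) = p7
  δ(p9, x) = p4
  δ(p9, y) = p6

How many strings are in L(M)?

The useful subgraph on states {p3, p4, p5, p6, p7, p8} is acyclic, so L(M) is finite; the longest accepting path visits 6 useful states, giving maximum string length 5.
Counting accepting paths from p5 by length: 1 of length 0, 2 of length 1, 3 of length 2, 5 of length 3, 4 of length 4, 2 of length 5. Total 17.

17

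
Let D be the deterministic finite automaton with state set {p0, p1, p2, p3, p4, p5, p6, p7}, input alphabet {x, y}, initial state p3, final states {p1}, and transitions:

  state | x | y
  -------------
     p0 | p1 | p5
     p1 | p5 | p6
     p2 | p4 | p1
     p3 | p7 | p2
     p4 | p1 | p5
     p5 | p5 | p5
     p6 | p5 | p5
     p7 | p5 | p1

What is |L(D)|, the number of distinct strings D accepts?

3

The useful subgraph on states {p1, p2, p3, p4, p7} is acyclic, so L(D) is finite; the longest accepting path visits 4 useful states, giving maximum string length 3.
Counting accepting paths from p3 by length: 2 of length 2, 1 of length 3. Total 3.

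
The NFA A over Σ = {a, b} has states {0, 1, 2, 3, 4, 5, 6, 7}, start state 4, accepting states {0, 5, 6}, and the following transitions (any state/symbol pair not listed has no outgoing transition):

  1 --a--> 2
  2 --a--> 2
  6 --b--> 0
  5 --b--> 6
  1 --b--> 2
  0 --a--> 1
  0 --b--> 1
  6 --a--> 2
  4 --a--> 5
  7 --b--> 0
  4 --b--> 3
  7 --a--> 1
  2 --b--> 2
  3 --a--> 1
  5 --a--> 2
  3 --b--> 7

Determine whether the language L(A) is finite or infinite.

finite

The useful states (reachable from 4 and able to reach an accepting state) are {0, 3, 4, 5, 6, 7}.
Restricted to these states the transition graph has no cycle, so every accepting path has bounded length and L is finite.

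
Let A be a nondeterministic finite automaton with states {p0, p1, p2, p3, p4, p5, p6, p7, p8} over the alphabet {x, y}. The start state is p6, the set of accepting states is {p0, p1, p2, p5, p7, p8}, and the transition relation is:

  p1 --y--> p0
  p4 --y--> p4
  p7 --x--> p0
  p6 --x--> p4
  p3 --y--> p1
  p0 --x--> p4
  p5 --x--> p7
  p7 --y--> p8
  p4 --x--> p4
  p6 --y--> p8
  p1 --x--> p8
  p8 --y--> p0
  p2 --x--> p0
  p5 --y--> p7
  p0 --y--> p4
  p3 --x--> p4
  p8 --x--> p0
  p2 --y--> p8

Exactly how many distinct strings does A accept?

3

The useful subgraph on states {p0, p6, p8} is acyclic, so L(A) is finite; the longest accepting path visits 3 useful states, giving maximum string length 2.
Counting accepting paths from p6 by length: 1 of length 1, 2 of length 2. Total 3.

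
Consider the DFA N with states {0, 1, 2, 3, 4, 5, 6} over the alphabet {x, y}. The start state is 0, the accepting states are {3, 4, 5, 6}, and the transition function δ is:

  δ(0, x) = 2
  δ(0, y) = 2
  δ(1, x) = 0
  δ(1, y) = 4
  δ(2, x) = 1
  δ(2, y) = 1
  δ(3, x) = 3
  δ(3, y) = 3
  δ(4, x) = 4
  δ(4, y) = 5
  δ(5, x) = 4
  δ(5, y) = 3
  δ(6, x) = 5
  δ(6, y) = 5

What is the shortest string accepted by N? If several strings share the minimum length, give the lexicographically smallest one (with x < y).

xxy

A breadth-first search from 0 reaches an accepting state first via the path 0 → 2 → 1 → 4 on input xxy.
No string of length < 3 is accepted (BFS exhausts all shorter strings without reaching an accepting state), and xxy is the lexicographically least accepting string of length 3.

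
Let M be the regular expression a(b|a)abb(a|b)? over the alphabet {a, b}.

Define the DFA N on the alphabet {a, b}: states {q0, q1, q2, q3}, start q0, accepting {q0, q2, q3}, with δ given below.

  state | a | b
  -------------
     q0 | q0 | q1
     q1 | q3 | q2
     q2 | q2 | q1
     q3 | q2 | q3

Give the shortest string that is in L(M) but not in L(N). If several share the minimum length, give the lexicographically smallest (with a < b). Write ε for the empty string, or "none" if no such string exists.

The string aaabbb is accepted by M but not by N.
No shorter string lies in the difference, and aaabbb is the lexicographically first length-6 string in L(M) \ L(N).

aaabbb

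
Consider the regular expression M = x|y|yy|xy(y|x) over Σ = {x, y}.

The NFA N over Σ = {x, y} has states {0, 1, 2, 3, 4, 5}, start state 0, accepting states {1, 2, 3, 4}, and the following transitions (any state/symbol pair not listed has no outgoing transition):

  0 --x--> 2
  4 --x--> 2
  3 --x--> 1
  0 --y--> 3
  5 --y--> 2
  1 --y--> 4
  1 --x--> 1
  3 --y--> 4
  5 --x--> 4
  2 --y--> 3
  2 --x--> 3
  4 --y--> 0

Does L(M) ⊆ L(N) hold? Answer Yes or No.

Yes

Converting the expression M to a DFA (subset construction, then merging equivalent states) gives the minimal DFA with states {m0, m1, m2, m3, m4, m5}, start state m0, accepting states {m1, m2, m5} and transitions m0: x→m1, y→m2; m1: x→m3, y→m4; m2: x→m3, y→m5; m3: x→m3, y→m3; m4: x→m5, y→m5; m5: x→m3, y→m3.
Exploring the product automaton M × N from the start pair (m0, 0), following both machines on each input symbol, reaches 11 state pairs: (m0, 0), (m1, 2), (m2, 3), (m3, 3), (m4, 3), (m3, 1), (m5, 4), (m3, 4), (m5, 1), (m3, 2), (m3, 0).
M accepts in {m1, m2, m5} and N accepts in {1, 2, 3, 4}. The reachable pairs whose M-component is accepting are (m1, 2), (m2, 3), (m5, 4), (m5, 1); in each of them the N-component is accepting too, so the product for L(M) \ L(N) (M-component accepting, N-component rejecting) has no reachable accepting pair and the difference is empty.
Hence every string in L(M) is also in L(N).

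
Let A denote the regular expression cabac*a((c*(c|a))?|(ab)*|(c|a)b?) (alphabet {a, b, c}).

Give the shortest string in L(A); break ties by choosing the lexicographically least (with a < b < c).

By inspection of the expression, no string of length less than 5 matches, and cabaa is the lexicographically first match of length 5.

cabaa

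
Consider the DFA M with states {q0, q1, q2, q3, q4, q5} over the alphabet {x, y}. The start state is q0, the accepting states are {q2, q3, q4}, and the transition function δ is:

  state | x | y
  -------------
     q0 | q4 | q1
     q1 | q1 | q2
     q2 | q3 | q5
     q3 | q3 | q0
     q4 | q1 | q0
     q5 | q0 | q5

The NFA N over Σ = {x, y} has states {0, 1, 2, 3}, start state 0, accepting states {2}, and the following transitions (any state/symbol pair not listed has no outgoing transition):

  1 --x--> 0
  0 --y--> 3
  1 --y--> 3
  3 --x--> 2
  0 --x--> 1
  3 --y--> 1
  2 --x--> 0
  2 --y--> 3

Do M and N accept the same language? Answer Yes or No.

No

The string x is accepted by M but rejected by N.
So L(M) ≠ L(N).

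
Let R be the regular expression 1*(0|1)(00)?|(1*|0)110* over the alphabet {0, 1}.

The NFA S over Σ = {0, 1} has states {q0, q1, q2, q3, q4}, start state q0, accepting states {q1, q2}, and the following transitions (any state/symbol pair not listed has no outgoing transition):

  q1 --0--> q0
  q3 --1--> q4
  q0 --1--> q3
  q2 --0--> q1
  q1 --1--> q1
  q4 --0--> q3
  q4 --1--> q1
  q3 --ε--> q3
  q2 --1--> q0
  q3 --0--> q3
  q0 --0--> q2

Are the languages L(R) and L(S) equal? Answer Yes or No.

The string 1 is accepted by R but rejected by S.
So L(R) ≠ L(S).

No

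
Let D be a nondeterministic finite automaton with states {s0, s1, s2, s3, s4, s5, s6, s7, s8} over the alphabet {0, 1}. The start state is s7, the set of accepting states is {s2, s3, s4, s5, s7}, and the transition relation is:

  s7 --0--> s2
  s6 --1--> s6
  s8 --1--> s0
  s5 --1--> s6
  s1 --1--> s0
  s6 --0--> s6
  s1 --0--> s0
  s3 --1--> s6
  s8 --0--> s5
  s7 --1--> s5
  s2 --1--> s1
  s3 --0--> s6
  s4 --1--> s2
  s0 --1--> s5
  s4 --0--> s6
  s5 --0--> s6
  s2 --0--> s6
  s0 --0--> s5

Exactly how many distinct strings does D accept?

The useful subgraph on states {s0, s1, s2, s5, s7} is acyclic, so L(D) is finite; the longest accepting path visits 5 useful states, giving maximum string length 4.
Counting accepting paths from s7 by length: 1 of length 0, 2 of length 1, 4 of length 4. Total 7.

7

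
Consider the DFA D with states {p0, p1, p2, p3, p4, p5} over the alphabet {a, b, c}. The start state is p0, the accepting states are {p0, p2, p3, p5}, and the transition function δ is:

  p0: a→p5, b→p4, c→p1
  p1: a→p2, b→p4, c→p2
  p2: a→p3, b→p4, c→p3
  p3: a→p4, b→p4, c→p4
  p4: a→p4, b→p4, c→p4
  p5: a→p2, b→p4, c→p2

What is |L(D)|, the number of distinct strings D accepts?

14

The useful subgraph on states {p0, p1, p2, p3, p5} is acyclic, so L(D) is finite; the longest accepting path visits 4 useful states, giving maximum string length 3.
Counting accepting paths from p0 by length: 1 of length 0, 1 of length 1, 4 of length 2, 8 of length 3. Total 14.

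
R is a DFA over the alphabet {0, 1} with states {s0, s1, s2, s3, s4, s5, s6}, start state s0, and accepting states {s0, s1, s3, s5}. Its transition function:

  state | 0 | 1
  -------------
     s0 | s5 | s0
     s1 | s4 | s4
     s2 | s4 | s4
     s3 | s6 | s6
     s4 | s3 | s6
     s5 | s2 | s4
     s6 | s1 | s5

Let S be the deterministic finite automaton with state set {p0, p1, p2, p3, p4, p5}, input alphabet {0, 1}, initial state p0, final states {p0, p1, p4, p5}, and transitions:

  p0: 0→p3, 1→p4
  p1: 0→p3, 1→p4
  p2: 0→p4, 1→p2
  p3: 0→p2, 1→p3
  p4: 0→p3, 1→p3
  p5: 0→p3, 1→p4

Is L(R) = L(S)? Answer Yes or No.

The string 0 is accepted by R but rejected by S.
So L(R) ≠ L(S).

No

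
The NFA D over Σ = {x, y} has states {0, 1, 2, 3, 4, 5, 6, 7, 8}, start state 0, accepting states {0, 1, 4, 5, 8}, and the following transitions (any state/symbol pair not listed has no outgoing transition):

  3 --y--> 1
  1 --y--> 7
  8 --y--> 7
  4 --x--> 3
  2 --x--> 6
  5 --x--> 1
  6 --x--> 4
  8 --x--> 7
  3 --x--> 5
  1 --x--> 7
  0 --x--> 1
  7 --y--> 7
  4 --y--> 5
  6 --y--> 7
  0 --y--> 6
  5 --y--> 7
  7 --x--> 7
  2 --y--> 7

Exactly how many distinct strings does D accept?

8

The useful subgraph on states {0, 1, 3, 4, 5, 6} is acyclic, so L(D) is finite; the longest accepting path visits 6 useful states, giving maximum string length 5.
Counting accepting paths from 0 by length: 1 of length 0, 1 of length 1, 1 of length 2, 1 of length 3, 3 of length 4, 1 of length 5. Total 8.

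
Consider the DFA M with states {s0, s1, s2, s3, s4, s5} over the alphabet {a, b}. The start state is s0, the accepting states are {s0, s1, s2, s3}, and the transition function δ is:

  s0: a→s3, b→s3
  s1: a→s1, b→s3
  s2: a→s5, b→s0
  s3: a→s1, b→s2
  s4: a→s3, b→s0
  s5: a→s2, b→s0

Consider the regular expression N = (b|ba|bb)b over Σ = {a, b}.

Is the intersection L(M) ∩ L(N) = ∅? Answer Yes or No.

No

The string bb is accepted by both M and N.
Hence L(M) ∩ L(N) ≠ ∅.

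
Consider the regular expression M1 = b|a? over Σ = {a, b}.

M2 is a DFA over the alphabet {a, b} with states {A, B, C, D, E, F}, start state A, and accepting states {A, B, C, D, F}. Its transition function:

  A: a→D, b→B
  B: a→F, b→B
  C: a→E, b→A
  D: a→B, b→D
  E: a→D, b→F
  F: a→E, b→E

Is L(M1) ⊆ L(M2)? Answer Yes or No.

Yes

Converting the expression M1 to a DFA (subset construction, then merging equivalent states) gives the minimal DFA with states {r0, r1, r2}, start state r0, accepting states {r0, r1} and transitions r0: a→r1, b→r1; r1: a→r2, b→r2; r2: a→r2, b→r2.
Exploring the product automaton M1 × M2 from the start pair (r0, A), following both machines on each input symbol, reaches 7 state pairs: (r0, A), (r1, D), (r1, B), (r2, B), (r2, D), (r2, F), (r2, E).
M1 accepts in {r0, r1} and M2 accepts in {A, B, C, D, F}. The reachable pairs whose M1-component is accepting are (r0, A), (r1, D), (r1, B); in each of them the M2-component is accepting too, so the product for L(M1) \ L(M2) (M1-component accepting, M2-component rejecting) has no reachable accepting pair and the difference is empty.
Hence every string in L(M1) is also in L(M2).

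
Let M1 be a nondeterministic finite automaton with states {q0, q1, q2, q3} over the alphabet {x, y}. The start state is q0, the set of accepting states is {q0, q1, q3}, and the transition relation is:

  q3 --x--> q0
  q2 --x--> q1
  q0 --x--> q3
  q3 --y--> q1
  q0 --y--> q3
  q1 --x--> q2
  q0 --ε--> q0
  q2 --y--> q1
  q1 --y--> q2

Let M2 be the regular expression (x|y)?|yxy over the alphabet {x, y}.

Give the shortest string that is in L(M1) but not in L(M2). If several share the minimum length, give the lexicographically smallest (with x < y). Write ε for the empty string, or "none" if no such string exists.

The string xx is accepted by M1 but not by M2.
No shorter string lies in the difference, and xx is the lexicographically first length-2 string in L(M1) \ L(M2).

xx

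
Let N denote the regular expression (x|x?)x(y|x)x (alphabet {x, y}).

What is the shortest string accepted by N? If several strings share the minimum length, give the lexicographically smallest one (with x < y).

By inspection of the expression, no string of length less than 3 matches, and xxx is the lexicographically first match of length 3.

xxx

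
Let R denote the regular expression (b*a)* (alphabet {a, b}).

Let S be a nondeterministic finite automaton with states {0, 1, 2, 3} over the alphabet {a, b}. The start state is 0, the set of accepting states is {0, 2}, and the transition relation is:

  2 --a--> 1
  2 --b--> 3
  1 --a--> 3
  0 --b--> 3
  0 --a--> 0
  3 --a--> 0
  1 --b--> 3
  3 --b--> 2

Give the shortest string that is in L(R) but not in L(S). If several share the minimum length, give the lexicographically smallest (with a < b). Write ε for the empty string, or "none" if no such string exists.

bba

The string bba is accepted by R but not by S.
No shorter string lies in the difference, and bba is the lexicographically first length-3 string in L(R) \ L(S).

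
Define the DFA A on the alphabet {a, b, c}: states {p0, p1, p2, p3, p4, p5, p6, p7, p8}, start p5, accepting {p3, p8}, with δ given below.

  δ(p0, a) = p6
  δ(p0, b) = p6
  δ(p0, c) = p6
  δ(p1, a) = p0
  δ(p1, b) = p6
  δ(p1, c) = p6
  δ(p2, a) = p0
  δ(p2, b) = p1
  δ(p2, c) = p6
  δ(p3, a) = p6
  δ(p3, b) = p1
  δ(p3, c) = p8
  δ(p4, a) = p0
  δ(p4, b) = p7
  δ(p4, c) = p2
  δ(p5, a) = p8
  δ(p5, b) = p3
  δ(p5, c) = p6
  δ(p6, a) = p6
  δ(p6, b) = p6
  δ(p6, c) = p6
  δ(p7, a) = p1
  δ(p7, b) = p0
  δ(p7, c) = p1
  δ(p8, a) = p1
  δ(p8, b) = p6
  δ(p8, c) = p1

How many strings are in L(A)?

The useful subgraph on states {p3, p5, p8} is acyclic, so L(A) is finite; the longest accepting path visits 3 useful states, giving maximum string length 2.
Counting accepting paths from p5 by length: 2 of length 1, 1 of length 2. Total 3.

3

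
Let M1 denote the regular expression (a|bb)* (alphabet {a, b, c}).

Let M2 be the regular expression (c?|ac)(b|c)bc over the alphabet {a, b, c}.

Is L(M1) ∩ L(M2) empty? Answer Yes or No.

Yes

Converting the expression M1 to a DFA (subset construction, then merging equivalent states) gives the minimal DFA with states {r0, r1, r2}, start state r0, accepting states {r0} and transitions r0: a→r0, b→r1, c→r2; r1: a→r2, b→r0, c→r2; r2: a→r2, b→r2, c→r2.
Converting the expression M2 to a DFA (subset construction, then merging equivalent states) gives the minimal DFA with states {t0, t1, t2, t3, t4, t5, t6, t7, t8}, start state t0, accepting states {t8} and transitions t0: a→t1, b→t2, c→t3; t1: a→t4, b→t4, c→t5; t2: a→t4, b→t6, c→t4; t3: a→t4, b→t7, c→t2; t4: a→t4, b→t4, c→t4; t5: a→t4, b→t2, c→t2; t6: a→t4, b→t4, c→t8; t7: a→t4, b→t6, c→t8; t8: a→t4, b→t4, c→t4.
Exploring the product automaton M1 × M2 from the start pair (r0, t0), following both machines on each input symbol, reaches 13 state pairs: (r0, t0), (r0, t1), (r1, t2), (r2, t3), (r0, t4), (r1, t4), (r2, t5), (r2, t4), (r0, t6), (r2, t7), (r2, t2), (r2, t8), (r2, t6).
M1 accepts in {r0} and M2 accepts in {t8}; no reachable pair has both components accepting, so no string drives both machines to acceptance simultaneously and L(M1) ∩ L(M2) = ∅.
So no string is accepted by both, and the intersection is empty.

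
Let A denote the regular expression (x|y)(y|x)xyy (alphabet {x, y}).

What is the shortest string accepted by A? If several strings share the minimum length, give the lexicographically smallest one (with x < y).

By inspection of the expression, no string of length less than 5 matches, and xxxyy is the lexicographically first match of length 5.

xxxyy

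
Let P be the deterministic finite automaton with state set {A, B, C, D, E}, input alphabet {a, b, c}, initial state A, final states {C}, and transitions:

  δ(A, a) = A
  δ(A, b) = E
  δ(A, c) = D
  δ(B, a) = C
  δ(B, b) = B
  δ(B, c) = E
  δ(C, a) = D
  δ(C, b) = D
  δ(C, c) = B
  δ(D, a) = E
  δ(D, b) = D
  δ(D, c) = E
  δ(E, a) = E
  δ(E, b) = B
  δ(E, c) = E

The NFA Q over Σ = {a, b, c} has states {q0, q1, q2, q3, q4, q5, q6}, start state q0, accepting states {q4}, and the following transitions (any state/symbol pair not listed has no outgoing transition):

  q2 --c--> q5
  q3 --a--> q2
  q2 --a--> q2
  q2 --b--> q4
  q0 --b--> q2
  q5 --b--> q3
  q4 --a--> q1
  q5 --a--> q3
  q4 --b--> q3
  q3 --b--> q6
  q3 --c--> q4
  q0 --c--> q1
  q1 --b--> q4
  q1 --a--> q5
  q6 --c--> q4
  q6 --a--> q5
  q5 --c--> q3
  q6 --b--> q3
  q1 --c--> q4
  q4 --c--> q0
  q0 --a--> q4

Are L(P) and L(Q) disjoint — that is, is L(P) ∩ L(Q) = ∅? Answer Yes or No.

Exploring the product automaton P × Q from the start pair (A, q0), following both machines on each input symbol, reaches 29 state pairs: (A, q0), (A, q4), (E, q2), (D, q1), (A, q1), (E, q3), (D, q0), (B, q4), (E, q5), (D, q4), (E, q4), (A, q5), (B, q6), (D, q2), (E, q1), (C, q1), (B, q3), (E, q0), (D, q3), (A, q3), (C, q5), (D, q5), (C, q2), (B, q2), (D, q6), (A, q2), (E, q6), (B, q5), (C, q3).
P accepts in {C} and Q accepts in {q4}; no reachable pair has both components accepting, so no string drives both machines to acceptance simultaneously and L(P) ∩ L(Q) = ∅.
So no string is accepted by both, and the intersection is empty.

Yes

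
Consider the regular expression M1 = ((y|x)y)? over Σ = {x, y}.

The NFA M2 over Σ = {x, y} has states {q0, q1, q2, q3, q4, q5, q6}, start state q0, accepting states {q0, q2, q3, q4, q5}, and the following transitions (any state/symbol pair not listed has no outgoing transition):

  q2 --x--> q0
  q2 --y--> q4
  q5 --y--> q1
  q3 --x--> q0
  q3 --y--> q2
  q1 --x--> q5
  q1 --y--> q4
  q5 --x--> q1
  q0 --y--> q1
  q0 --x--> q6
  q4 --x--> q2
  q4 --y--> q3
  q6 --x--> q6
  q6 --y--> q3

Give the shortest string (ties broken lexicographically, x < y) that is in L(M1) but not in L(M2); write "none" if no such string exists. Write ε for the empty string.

none

Converting the expression M1 to a DFA (subset construction, then merging equivalent states) gives the minimal DFA with states {r0, r1, r2, r3}, start state r0, accepting states {r0, r3} and transitions r0: x→r1, y→r1; r1: x→r2, y→r3; r2: x→r2, y→r2; r3: x→r2, y→r2.
Exploring the product automaton M1 × M2 from the start pair (r0, q0), following both machines on each input symbol, reaches 12 state pairs: (r0, q0), (r1, q6), (r1, q1), (r2, q6), (r3, q3), (r2, q5), (r3, q4), (r2, q3), (r2, q0), (r2, q2), (r2, q1), (r2, q4).
M1 accepts in {r0, r3} and M2 accepts in {q0, q2, q3, q4, q5}. The reachable pairs whose M1-component is accepting are (r0, q0), (r3, q3), (r3, q4); in each of them the M2-component is accepting too, so the product for L(M1) \ L(M2) (M1-component accepting, M2-component rejecting) has no reachable accepting pair and the difference is empty.
So every string accepted by M1 is also accepted by M2: L(M1) \ L(M2) = ∅ and there is no such string.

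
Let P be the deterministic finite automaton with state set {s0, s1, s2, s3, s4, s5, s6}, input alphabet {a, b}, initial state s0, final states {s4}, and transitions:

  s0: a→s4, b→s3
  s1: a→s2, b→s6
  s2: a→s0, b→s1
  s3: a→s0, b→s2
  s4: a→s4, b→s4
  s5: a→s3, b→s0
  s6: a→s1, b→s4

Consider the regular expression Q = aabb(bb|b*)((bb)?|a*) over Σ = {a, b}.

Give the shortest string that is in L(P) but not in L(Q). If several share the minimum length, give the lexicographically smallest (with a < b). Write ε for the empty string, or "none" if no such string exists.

The string a is accepted by P but not by Q.
No shorter string lies in the difference, and a is the lexicographically first length-1 string in L(P) \ L(Q).

a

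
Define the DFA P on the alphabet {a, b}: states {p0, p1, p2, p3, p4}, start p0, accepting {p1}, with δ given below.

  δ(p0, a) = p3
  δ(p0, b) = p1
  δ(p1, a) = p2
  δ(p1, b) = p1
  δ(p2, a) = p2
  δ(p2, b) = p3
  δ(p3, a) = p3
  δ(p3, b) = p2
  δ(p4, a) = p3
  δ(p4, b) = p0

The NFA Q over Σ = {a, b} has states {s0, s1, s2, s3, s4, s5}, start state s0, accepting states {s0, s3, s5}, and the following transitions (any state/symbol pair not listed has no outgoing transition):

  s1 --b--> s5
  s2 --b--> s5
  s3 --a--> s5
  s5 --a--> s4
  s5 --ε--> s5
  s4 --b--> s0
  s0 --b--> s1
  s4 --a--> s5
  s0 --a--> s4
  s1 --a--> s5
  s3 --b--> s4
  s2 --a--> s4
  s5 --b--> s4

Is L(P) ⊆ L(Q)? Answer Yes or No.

The string b is in L(P) but not in L(Q).
So L(P) ⊄ L(Q).

No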